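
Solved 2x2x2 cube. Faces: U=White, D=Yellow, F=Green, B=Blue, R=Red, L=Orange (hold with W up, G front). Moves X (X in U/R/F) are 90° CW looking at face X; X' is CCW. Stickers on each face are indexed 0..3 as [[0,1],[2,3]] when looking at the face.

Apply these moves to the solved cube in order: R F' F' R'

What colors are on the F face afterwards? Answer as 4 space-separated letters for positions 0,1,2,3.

Answer: Y G Y Y

Derivation:
After move 1 (R): R=RRRR U=WGWG F=GYGY D=YBYB B=WBWB
After move 2 (F'): F=YYGG U=WGRR R=BRYR D=OOYB L=OGOW
After move 3 (F'): F=YGYG U=WGBY R=OROR D=GWYB L=OROR
After move 4 (R'): R=RROO U=WWBW F=YGYY D=GGYG B=BBWB
Query: F face = YGYY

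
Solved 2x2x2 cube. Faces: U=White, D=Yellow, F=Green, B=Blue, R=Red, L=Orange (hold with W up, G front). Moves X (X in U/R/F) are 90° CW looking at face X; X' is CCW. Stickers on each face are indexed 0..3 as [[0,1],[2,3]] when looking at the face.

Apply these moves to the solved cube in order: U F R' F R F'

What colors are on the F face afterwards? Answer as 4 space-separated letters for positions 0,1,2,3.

Answer: B R G G

Derivation:
After move 1 (U): U=WWWW F=RRGG R=BBRR B=OOBB L=GGOO
After move 2 (F): F=GRGR U=WWOG R=WBWR D=RBYY L=GYOY
After move 3 (R'): R=BRWW U=WBOO F=GWGG D=RRYR B=YOBB
After move 4 (F): F=GGGW U=WBYY R=OROW D=WBYR L=GROR
After move 5 (R): R=OOWR U=WGYW F=GBGR D=WBYY B=YOBB
After move 6 (F'): F=BRGG U=WGOW R=BOWR D=RRYY L=GWOY
Query: F face = BRGG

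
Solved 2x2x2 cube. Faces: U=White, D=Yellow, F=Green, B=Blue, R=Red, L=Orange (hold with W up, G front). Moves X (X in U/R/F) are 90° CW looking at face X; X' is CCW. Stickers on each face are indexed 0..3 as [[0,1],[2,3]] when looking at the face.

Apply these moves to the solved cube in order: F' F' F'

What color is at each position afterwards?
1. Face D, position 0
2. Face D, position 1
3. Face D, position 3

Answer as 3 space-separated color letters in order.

Answer: R R Y

Derivation:
After move 1 (F'): F=GGGG U=WWRR R=YRYR D=OOYY L=OWOW
After move 2 (F'): F=GGGG U=WWYY R=OROR D=WWYY L=OROR
After move 3 (F'): F=GGGG U=WWOO R=WRWR D=RRYY L=OYOY
Query 1: D[0] = R
Query 2: D[1] = R
Query 3: D[3] = Y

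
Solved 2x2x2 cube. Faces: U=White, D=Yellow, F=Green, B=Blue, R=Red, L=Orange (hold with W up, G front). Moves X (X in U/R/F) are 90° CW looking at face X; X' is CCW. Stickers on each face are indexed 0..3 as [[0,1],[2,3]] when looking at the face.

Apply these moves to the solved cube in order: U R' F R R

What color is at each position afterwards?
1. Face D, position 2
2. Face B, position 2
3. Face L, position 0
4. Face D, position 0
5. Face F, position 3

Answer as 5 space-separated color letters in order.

After move 1 (U): U=WWWW F=RRGG R=BBRR B=OOBB L=GGOO
After move 2 (R'): R=BRBR U=WBWO F=RWGW D=YRYG B=YOYB
After move 3 (F): F=GRWW U=WBOG R=WROR D=BBYG L=GYOR
After move 4 (R): R=OWRR U=WROW F=GBWG D=BYYY B=GOBB
After move 5 (R): R=RORW U=WBOG F=GYWY D=BBYG B=WORB
Query 1: D[2] = Y
Query 2: B[2] = R
Query 3: L[0] = G
Query 4: D[0] = B
Query 5: F[3] = Y

Answer: Y R G B Y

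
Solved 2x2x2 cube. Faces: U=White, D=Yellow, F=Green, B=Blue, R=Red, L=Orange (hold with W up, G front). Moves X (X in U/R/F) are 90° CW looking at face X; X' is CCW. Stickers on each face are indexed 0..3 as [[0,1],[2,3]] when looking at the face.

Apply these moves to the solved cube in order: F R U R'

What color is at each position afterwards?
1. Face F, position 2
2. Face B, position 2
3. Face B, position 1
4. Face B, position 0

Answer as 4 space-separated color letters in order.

After move 1 (F): F=GGGG U=WWOO R=WRWR D=RRYY L=OYOY
After move 2 (R): R=WWRR U=WGOG F=GRGY D=RBYB B=OBWB
After move 3 (U): U=OWGG F=WWGY R=OBRR B=OYWB L=GROY
After move 4 (R'): R=BROR U=OWGO F=WWGG D=RWYY B=BYBB
Query 1: F[2] = G
Query 2: B[2] = B
Query 3: B[1] = Y
Query 4: B[0] = B

Answer: G B Y B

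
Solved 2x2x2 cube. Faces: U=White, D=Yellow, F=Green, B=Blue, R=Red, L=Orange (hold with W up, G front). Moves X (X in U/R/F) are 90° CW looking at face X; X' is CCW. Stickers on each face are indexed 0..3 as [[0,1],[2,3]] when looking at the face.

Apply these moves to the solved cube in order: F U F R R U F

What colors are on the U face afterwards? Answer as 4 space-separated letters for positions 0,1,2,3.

Answer: Y O R B

Derivation:
After move 1 (F): F=GGGG U=WWOO R=WRWR D=RRYY L=OYOY
After move 2 (U): U=OWOW F=WRGG R=BBWR B=OYBB L=GGOY
After move 3 (F): F=GWGR U=OWYG R=OBWR D=WBYY L=GROR
After move 4 (R): R=WORB U=OWYR F=GBGY D=WBYO B=GYWB
After move 5 (R): R=RWBO U=OBYY F=GBGO D=WWYG B=RYWB
After move 6 (U): U=YOYB F=RWGO R=RYBO B=GRWB L=GBOR
After move 7 (F): F=GROW U=YORB R=YYBO D=BRYG L=GWOW
Query: U face = YORB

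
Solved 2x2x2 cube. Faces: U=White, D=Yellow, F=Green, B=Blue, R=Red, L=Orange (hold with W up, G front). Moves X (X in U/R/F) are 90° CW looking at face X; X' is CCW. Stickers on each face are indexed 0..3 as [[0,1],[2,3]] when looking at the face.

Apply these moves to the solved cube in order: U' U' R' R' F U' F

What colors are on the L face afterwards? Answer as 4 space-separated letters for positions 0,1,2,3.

After move 1 (U'): U=WWWW F=OOGG R=GGRR B=RRBB L=BBOO
After move 2 (U'): U=WWWW F=BBGG R=OORR B=GGBB L=RROO
After move 3 (R'): R=OROR U=WBWG F=BWGW D=YBYG B=YGYB
After move 4 (R'): R=RROO U=WYWY F=BBGG D=YWYW B=GGBB
After move 5 (F): F=GBGB U=WYOR R=WRYO D=ORYW L=RYOW
After move 6 (U'): U=YRWO F=RYGB R=GBYO B=WRBB L=GGOW
After move 7 (F): F=GRBY U=YRWG R=WBOO D=YGYW L=GOOR
Query: L face = GOOR

Answer: G O O R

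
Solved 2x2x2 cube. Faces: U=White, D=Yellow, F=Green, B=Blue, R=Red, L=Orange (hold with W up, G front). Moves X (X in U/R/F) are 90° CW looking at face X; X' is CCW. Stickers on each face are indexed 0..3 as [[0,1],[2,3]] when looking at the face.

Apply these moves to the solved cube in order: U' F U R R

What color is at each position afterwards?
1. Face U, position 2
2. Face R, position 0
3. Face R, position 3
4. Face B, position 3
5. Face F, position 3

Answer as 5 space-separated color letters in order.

Answer: B R R B B

Derivation:
After move 1 (U'): U=WWWW F=OOGG R=GGRR B=RRBB L=BBOO
After move 2 (F): F=GOGO U=WWOB R=WGWR D=RGYY L=BYOY
After move 3 (U): U=OWBW F=WGGO R=RRWR B=BYBB L=GOOY
After move 4 (R): R=WRRR U=OGBO F=WGGY D=RBYB B=WYWB
After move 5 (R): R=RWRR U=OGBY F=WBGB D=RWYW B=OYGB
Query 1: U[2] = B
Query 2: R[0] = R
Query 3: R[3] = R
Query 4: B[3] = B
Query 5: F[3] = B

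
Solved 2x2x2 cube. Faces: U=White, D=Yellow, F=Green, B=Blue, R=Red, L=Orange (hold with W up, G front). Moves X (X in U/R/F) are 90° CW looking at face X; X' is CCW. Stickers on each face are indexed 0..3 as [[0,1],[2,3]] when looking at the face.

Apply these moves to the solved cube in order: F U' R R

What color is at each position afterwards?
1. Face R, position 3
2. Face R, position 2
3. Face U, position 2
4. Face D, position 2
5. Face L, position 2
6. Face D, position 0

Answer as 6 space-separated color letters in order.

After move 1 (F): F=GGGG U=WWOO R=WRWR D=RRYY L=OYOY
After move 2 (U'): U=WOWO F=OYGG R=GGWR B=WRBB L=BBOY
After move 3 (R): R=WGRG U=WYWG F=ORGY D=RBYW B=OROB
After move 4 (R): R=RWGG U=WRWY F=OBGW D=ROYO B=GRYB
Query 1: R[3] = G
Query 2: R[2] = G
Query 3: U[2] = W
Query 4: D[2] = Y
Query 5: L[2] = O
Query 6: D[0] = R

Answer: G G W Y O R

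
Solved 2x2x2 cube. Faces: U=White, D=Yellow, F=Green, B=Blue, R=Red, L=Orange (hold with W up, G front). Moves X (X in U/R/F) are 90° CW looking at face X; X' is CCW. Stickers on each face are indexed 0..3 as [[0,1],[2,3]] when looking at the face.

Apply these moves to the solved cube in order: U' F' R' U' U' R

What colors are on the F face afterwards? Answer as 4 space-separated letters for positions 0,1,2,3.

Answer: Y G O G

Derivation:
After move 1 (U'): U=WWWW F=OOGG R=GGRR B=RRBB L=BBOO
After move 2 (F'): F=OGOG U=WWGR R=YGYR D=BOYY L=BWOW
After move 3 (R'): R=GRYY U=WBGR F=OWOR D=BGYG B=YROB
After move 4 (U'): U=BRWG F=BWOR R=OWYY B=GROB L=YROW
After move 5 (U'): U=RGBW F=YROR R=BWYY B=OWOB L=GROW
After move 6 (R): R=YBYW U=RRBR F=YGOG D=BOYO B=WWGB
Query: F face = YGOG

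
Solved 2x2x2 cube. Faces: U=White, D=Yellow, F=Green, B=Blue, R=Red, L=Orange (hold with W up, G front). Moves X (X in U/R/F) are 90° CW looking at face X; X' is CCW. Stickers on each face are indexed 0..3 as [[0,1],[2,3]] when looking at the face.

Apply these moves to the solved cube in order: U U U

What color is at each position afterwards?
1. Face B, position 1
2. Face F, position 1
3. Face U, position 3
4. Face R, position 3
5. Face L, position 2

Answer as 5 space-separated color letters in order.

Answer: R O W R O

Derivation:
After move 1 (U): U=WWWW F=RRGG R=BBRR B=OOBB L=GGOO
After move 2 (U): U=WWWW F=BBGG R=OORR B=GGBB L=RROO
After move 3 (U): U=WWWW F=OOGG R=GGRR B=RRBB L=BBOO
Query 1: B[1] = R
Query 2: F[1] = O
Query 3: U[3] = W
Query 4: R[3] = R
Query 5: L[2] = O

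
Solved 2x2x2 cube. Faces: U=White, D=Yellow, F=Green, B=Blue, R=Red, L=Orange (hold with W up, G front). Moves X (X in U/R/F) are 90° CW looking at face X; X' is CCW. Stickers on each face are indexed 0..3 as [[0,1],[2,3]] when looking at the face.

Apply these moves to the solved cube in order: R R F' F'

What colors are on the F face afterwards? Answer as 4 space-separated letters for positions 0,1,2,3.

Answer: B G B G

Derivation:
After move 1 (R): R=RRRR U=WGWG F=GYGY D=YBYB B=WBWB
After move 2 (R): R=RRRR U=WYWY F=GBGB D=YWYW B=GBGB
After move 3 (F'): F=BBGG U=WYRR R=WRYR D=OOYW L=OYOW
After move 4 (F'): F=BGBG U=WYWY R=OROR D=YWYW L=OROR
Query: F face = BGBG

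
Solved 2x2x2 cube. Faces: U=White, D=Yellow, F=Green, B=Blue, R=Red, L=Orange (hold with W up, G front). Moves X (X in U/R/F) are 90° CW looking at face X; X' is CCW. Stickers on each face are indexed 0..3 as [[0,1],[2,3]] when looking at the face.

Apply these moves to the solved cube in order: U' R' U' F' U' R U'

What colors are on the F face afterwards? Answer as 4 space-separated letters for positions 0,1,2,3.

After move 1 (U'): U=WWWW F=OOGG R=GGRR B=RRBB L=BBOO
After move 2 (R'): R=GRGR U=WBWR F=OWGW D=YOYG B=YRYB
After move 3 (U'): U=BRWW F=BBGW R=OWGR B=GRYB L=YROO
After move 4 (F'): F=BWBG U=BROG R=OWYR D=ROYG L=YWOW
After move 5 (U'): U=RGBO F=YWBG R=BWYR B=OWYB L=GROW
After move 6 (R): R=YBRW U=RWBG F=YOBG D=RYYO B=OWGB
After move 7 (U'): U=WGRB F=GRBG R=YORW B=YBGB L=OWOW
Query: F face = GRBG

Answer: G R B G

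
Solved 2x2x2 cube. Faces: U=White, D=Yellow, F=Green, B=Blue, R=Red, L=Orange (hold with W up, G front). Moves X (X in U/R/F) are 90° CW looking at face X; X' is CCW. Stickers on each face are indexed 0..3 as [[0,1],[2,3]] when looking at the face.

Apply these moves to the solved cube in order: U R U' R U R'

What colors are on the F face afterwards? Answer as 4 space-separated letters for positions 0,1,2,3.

After move 1 (U): U=WWWW F=RRGG R=BBRR B=OOBB L=GGOO
After move 2 (R): R=RBRB U=WRWG F=RYGY D=YBYO B=WOWB
After move 3 (U'): U=RGWW F=GGGY R=RYRB B=RBWB L=WOOO
After move 4 (R): R=RRBY U=RGWY F=GBGO D=YWYR B=WBGB
After move 5 (U): U=WRYG F=RRGO R=WBBY B=WOGB L=GBOO
After move 6 (R'): R=BYWB U=WGYW F=RRGG D=YRYO B=ROWB
Query: F face = RRGG

Answer: R R G G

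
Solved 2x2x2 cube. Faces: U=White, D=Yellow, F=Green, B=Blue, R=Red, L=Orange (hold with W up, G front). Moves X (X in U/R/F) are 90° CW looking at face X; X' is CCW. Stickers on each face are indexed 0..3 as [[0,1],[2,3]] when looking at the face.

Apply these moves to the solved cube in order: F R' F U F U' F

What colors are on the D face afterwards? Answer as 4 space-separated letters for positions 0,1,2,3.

Answer: B O Y G

Derivation:
After move 1 (F): F=GGGG U=WWOO R=WRWR D=RRYY L=OYOY
After move 2 (R'): R=RRWW U=WBOB F=GWGO D=RGYG B=YBRB
After move 3 (F): F=GGOW U=WBYY R=ORBW D=WRYG L=OROG
After move 4 (U): U=YWYB F=OROW R=YBBW B=ORRB L=GGOG
After move 5 (F): F=OOWR U=YWGG R=YBBW D=BYYG L=GWOR
After move 6 (U'): U=WGYG F=GWWR R=OOBW B=YBRB L=OROR
After move 7 (F): F=WGRW U=WGRR R=YOGW D=BOYG L=OBOY
Query: D face = BOYG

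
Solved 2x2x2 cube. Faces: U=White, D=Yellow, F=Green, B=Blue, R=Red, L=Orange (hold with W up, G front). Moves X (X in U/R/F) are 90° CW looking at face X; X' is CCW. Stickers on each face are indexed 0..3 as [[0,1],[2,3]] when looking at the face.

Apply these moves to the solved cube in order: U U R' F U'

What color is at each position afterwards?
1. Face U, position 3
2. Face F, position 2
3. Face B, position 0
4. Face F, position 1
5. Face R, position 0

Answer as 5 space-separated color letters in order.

Answer: O W W Y G

Derivation:
After move 1 (U): U=WWWW F=RRGG R=BBRR B=OOBB L=GGOO
After move 2 (U): U=WWWW F=BBGG R=OORR B=GGBB L=RROO
After move 3 (R'): R=OROR U=WBWG F=BWGW D=YBYG B=YGYB
After move 4 (F): F=GBWW U=WBOR R=WRGR D=OOYG L=RYOB
After move 5 (U'): U=BRWO F=RYWW R=GBGR B=WRYB L=YGOB
Query 1: U[3] = O
Query 2: F[2] = W
Query 3: B[0] = W
Query 4: F[1] = Y
Query 5: R[0] = G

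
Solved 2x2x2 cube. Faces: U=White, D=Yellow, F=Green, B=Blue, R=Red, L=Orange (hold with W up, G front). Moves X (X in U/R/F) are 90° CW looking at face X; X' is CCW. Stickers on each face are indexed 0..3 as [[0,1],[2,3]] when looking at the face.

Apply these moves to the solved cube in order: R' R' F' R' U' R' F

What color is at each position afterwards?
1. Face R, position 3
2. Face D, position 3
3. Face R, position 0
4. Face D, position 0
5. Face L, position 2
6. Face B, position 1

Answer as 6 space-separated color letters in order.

Answer: W R W B O R

Derivation:
After move 1 (R'): R=RRRR U=WBWB F=GWGW D=YGYG B=YBYB
After move 2 (R'): R=RRRR U=WYWY F=GBGB D=YWYW B=GBGB
After move 3 (F'): F=BBGG U=WYRR R=WRYR D=OOYW L=OYOW
After move 4 (R'): R=RRWY U=WGRG F=BYGR D=OBYG B=WBOB
After move 5 (U'): U=GGWR F=OYGR R=BYWY B=RROB L=WBOW
After move 6 (R'): R=YYBW U=GOWR F=OGGR D=OYYR B=GRBB
After move 7 (F): F=GORG U=GOWB R=WYRW D=BYYR L=WOOY
Query 1: R[3] = W
Query 2: D[3] = R
Query 3: R[0] = W
Query 4: D[0] = B
Query 5: L[2] = O
Query 6: B[1] = R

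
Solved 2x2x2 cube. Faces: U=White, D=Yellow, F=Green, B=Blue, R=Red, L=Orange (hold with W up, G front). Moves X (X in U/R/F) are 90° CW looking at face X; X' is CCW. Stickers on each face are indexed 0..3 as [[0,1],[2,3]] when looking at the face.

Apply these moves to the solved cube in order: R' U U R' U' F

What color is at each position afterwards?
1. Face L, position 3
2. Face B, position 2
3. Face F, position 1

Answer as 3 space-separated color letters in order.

Answer: B G R

Derivation:
After move 1 (R'): R=RRRR U=WBWB F=GWGW D=YGYG B=YBYB
After move 2 (U): U=WWBB F=RRGW R=YBRR B=OOYB L=GWOO
After move 3 (U): U=BWBW F=YBGW R=OORR B=GWYB L=RROO
After move 4 (R'): R=OROR U=BYBG F=YWGW D=YBYW B=GWGB
After move 5 (U'): U=YGBB F=RRGW R=YWOR B=ORGB L=GWOO
After move 6 (F): F=GRWR U=YGOW R=BWBR D=OYYW L=GYOB
Query 1: L[3] = B
Query 2: B[2] = G
Query 3: F[1] = R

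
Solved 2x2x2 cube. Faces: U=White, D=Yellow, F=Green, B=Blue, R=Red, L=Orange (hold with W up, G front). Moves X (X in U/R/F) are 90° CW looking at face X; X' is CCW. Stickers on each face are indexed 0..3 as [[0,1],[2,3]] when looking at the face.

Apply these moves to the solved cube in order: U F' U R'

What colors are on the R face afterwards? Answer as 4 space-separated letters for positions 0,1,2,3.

Answer: O R O Y

Derivation:
After move 1 (U): U=WWWW F=RRGG R=BBRR B=OOBB L=GGOO
After move 2 (F'): F=RGRG U=WWBR R=YBYR D=GOYY L=GWOW
After move 3 (U): U=BWRW F=YBRG R=OOYR B=GWBB L=RGOW
After move 4 (R'): R=OROY U=BBRG F=YWRW D=GBYG B=YWOB
Query: R face = OROY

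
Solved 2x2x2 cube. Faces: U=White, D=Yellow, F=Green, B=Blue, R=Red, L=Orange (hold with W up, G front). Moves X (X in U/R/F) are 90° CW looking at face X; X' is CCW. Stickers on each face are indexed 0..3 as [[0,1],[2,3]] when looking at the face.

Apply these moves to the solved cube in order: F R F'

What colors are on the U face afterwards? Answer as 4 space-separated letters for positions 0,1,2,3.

After move 1 (F): F=GGGG U=WWOO R=WRWR D=RRYY L=OYOY
After move 2 (R): R=WWRR U=WGOG F=GRGY D=RBYB B=OBWB
After move 3 (F'): F=RYGG U=WGWR R=BWRR D=YYYB L=OGOO
Query: U face = WGWR

Answer: W G W R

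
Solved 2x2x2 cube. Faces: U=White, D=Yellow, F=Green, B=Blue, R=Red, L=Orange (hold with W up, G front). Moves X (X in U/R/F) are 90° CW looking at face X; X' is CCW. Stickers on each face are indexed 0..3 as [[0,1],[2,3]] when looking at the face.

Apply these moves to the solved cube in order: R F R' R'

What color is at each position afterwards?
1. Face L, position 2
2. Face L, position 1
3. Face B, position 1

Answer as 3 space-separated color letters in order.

Answer: O Y B

Derivation:
After move 1 (R): R=RRRR U=WGWG F=GYGY D=YBYB B=WBWB
After move 2 (F): F=GGYY U=WGOO R=WRGR D=RRYB L=OYOB
After move 3 (R'): R=RRWG U=WWOW F=GGYO D=RGYY B=BBRB
After move 4 (R'): R=RGRW U=WROB F=GWYW D=RGYO B=YBGB
Query 1: L[2] = O
Query 2: L[1] = Y
Query 3: B[1] = B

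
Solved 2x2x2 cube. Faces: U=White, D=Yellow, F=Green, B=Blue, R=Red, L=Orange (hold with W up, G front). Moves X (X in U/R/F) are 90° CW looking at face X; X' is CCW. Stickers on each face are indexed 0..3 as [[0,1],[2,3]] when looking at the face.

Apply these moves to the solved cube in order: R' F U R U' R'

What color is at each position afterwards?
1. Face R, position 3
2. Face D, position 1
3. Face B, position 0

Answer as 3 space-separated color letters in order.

After move 1 (R'): R=RRRR U=WBWB F=GWGW D=YGYG B=YBYB
After move 2 (F): F=GGWW U=WBOO R=WRBR D=RRYG L=OYOG
After move 3 (U): U=OWOB F=WRWW R=YBBR B=OYYB L=GGOG
After move 4 (R): R=BYRB U=OROW F=WRWG D=RYYO B=BYWB
After move 5 (U'): U=RWOO F=GGWG R=WRRB B=BYWB L=BYOG
After move 6 (R'): R=RBWR U=RWOB F=GWWO D=RGYG B=OYYB
Query 1: R[3] = R
Query 2: D[1] = G
Query 3: B[0] = O

Answer: R G O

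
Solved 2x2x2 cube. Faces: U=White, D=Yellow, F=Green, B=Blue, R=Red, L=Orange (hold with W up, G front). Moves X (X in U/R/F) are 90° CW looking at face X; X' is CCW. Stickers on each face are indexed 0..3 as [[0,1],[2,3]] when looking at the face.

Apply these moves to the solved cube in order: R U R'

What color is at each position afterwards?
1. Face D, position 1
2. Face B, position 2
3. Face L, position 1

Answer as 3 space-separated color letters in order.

After move 1 (R): R=RRRR U=WGWG F=GYGY D=YBYB B=WBWB
After move 2 (U): U=WWGG F=RRGY R=WBRR B=OOWB L=GYOO
After move 3 (R'): R=BRWR U=WWGO F=RWGG D=YRYY B=BOBB
Query 1: D[1] = R
Query 2: B[2] = B
Query 3: L[1] = Y

Answer: R B Y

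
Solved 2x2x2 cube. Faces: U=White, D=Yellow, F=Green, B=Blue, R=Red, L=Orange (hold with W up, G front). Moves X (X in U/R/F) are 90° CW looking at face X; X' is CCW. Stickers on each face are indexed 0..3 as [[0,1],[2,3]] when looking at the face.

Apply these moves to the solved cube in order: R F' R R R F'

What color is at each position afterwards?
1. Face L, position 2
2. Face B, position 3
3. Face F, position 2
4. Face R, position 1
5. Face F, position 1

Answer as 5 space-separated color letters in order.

After move 1 (R): R=RRRR U=WGWG F=GYGY D=YBYB B=WBWB
After move 2 (F'): F=YYGG U=WGRR R=BRYR D=OOYB L=OGOW
After move 3 (R): R=YBRR U=WYRG F=YOGB D=OWYW B=RBGB
After move 4 (R): R=RYRB U=WORB F=YWGW D=OGYR B=GBYB
After move 5 (R): R=RRBY U=WWRW F=YGGR D=OYYG B=BBOB
After move 6 (F'): F=GRYG U=WWRB R=YROY D=GWYG L=OWOR
Query 1: L[2] = O
Query 2: B[3] = B
Query 3: F[2] = Y
Query 4: R[1] = R
Query 5: F[1] = R

Answer: O B Y R R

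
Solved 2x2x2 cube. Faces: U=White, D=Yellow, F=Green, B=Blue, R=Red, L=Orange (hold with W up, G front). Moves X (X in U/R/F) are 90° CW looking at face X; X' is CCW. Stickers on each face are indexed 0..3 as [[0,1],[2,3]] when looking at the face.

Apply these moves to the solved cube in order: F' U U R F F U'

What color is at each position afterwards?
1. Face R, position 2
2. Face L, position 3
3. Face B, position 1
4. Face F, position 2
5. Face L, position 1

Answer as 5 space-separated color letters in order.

After move 1 (F'): F=GGGG U=WWRR R=YRYR D=OOYY L=OWOW
After move 2 (U): U=RWRW F=YRGG R=BBYR B=OWBB L=GGOW
After move 3 (U): U=RRWW F=BBGG R=OWYR B=GGBB L=YROW
After move 4 (R): R=YORW U=RBWG F=BOGY D=OBYG B=WGRB
After move 5 (F): F=GBYO U=RBWR R=WOGW D=RYYG L=YOOB
After move 6 (F): F=YGOB U=RBBO R=WORW D=GWYG L=YROY
After move 7 (U'): U=BORB F=YROB R=YGRW B=WORB L=WGOY
Query 1: R[2] = R
Query 2: L[3] = Y
Query 3: B[1] = O
Query 4: F[2] = O
Query 5: L[1] = G

Answer: R Y O O G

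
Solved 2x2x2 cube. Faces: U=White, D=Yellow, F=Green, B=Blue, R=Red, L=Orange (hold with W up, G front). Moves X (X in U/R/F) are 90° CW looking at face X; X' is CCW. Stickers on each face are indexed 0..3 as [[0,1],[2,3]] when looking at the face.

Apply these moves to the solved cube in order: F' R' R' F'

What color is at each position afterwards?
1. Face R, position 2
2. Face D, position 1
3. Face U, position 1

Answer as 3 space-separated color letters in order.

After move 1 (F'): F=GGGG U=WWRR R=YRYR D=OOYY L=OWOW
After move 2 (R'): R=RRYY U=WBRB F=GWGR D=OGYG B=YBOB
After move 3 (R'): R=RYRY U=WORY F=GBGB D=OWYR B=GBGB
After move 4 (F'): F=BBGG U=WORR R=WYOY D=WWYR L=OYOR
Query 1: R[2] = O
Query 2: D[1] = W
Query 3: U[1] = O

Answer: O W O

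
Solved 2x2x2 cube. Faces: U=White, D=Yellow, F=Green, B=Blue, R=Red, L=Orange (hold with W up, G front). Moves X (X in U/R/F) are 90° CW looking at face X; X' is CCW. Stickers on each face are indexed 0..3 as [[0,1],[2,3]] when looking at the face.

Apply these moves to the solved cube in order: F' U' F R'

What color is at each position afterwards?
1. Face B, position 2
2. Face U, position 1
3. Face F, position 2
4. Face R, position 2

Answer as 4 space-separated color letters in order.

After move 1 (F'): F=GGGG U=WWRR R=YRYR D=OOYY L=OWOW
After move 2 (U'): U=WRWR F=OWGG R=GGYR B=YRBB L=BBOW
After move 3 (F): F=GOGW U=WRWB R=WGRR D=YGYY L=BOOO
After move 4 (R'): R=GRWR U=WBWY F=GRGB D=YOYW B=YRGB
Query 1: B[2] = G
Query 2: U[1] = B
Query 3: F[2] = G
Query 4: R[2] = W

Answer: G B G W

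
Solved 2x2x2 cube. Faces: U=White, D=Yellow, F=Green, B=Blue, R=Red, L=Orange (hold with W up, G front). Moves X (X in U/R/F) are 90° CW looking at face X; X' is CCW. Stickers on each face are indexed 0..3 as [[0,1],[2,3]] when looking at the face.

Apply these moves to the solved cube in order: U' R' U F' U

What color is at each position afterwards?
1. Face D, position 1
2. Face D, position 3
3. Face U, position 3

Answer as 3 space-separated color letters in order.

Answer: O G W

Derivation:
After move 1 (U'): U=WWWW F=OOGG R=GGRR B=RRBB L=BBOO
After move 2 (R'): R=GRGR U=WBWR F=OWGW D=YOYG B=YRYB
After move 3 (U): U=WWRB F=GRGW R=YRGR B=BBYB L=OWOO
After move 4 (F'): F=RWGG U=WWYG R=ORYR D=WOYG L=OBOR
After move 5 (U): U=YWGW F=ORGG R=BBYR B=OBYB L=RWOR
Query 1: D[1] = O
Query 2: D[3] = G
Query 3: U[3] = W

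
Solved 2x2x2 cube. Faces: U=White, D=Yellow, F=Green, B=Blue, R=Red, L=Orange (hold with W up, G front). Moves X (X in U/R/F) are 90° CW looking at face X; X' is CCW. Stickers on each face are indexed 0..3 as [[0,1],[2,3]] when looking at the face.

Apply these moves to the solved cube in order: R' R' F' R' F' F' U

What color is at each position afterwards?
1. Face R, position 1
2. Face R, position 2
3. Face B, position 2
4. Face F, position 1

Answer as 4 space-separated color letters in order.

Answer: B Y O R

Derivation:
After move 1 (R'): R=RRRR U=WBWB F=GWGW D=YGYG B=YBYB
After move 2 (R'): R=RRRR U=WYWY F=GBGB D=YWYW B=GBGB
After move 3 (F'): F=BBGG U=WYRR R=WRYR D=OOYW L=OYOW
After move 4 (R'): R=RRWY U=WGRG F=BYGR D=OBYG B=WBOB
After move 5 (F'): F=YRBG U=WGRW R=BROY D=YWYG L=OGOR
After move 6 (F'): F=RGYB U=WGBO R=WRYY D=GRYG L=OWOR
After move 7 (U): U=BWOG F=WRYB R=WBYY B=OWOB L=RGOR
Query 1: R[1] = B
Query 2: R[2] = Y
Query 3: B[2] = O
Query 4: F[1] = R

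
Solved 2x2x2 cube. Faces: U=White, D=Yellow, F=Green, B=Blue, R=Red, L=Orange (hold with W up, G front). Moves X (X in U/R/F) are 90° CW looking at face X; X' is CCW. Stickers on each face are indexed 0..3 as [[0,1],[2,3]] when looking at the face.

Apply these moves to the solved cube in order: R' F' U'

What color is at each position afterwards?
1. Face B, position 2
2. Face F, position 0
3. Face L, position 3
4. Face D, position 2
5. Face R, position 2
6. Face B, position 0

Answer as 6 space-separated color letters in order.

Answer: Y O W Y Y G

Derivation:
After move 1 (R'): R=RRRR U=WBWB F=GWGW D=YGYG B=YBYB
After move 2 (F'): F=WWGG U=WBRR R=GRYR D=OOYG L=OBOW
After move 3 (U'): U=BRWR F=OBGG R=WWYR B=GRYB L=YBOW
Query 1: B[2] = Y
Query 2: F[0] = O
Query 3: L[3] = W
Query 4: D[2] = Y
Query 5: R[2] = Y
Query 6: B[0] = G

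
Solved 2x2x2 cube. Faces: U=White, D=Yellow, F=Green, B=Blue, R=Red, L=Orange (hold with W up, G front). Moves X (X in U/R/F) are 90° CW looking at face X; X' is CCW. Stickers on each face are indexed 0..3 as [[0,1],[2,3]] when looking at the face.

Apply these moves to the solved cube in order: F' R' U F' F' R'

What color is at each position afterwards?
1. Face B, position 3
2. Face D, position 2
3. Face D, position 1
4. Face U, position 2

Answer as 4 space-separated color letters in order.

After move 1 (F'): F=GGGG U=WWRR R=YRYR D=OOYY L=OWOW
After move 2 (R'): R=RRYY U=WBRB F=GWGR D=OGYG B=YBOB
After move 3 (U): U=RWBB F=RRGR R=YBYY B=OWOB L=GWOW
After move 4 (F'): F=RRRG U=RWYY R=GBOY D=WWYG L=GBOB
After move 5 (F'): F=RGRR U=RWGO R=WBWY D=BBYG L=GYOY
After move 6 (R'): R=BYWW U=ROGO F=RWRO D=BGYR B=GWBB
Query 1: B[3] = B
Query 2: D[2] = Y
Query 3: D[1] = G
Query 4: U[2] = G

Answer: B Y G G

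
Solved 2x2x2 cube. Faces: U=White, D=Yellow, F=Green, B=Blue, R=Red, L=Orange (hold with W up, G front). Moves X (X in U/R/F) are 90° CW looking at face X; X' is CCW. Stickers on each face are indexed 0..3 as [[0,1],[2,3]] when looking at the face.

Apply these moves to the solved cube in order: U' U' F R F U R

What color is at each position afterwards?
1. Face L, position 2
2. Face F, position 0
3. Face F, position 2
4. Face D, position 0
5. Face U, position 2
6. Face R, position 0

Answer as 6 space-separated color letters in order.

After move 1 (U'): U=WWWW F=OOGG R=GGRR B=RRBB L=BBOO
After move 2 (U'): U=WWWW F=BBGG R=OORR B=GGBB L=RROO
After move 3 (F): F=GBGB U=WWOR R=WOWR D=ROYY L=RYOY
After move 4 (R): R=WWRO U=WBOB F=GOGY D=RBYG B=RGWB
After move 5 (F): F=GGYO U=WBYY R=OWBO D=RWYG L=RROB
After move 6 (U): U=YWYB F=OWYO R=RGBO B=RRWB L=GGOB
After move 7 (R): R=BROG U=YWYO F=OWYG D=RWYR B=BRWB
Query 1: L[2] = O
Query 2: F[0] = O
Query 3: F[2] = Y
Query 4: D[0] = R
Query 5: U[2] = Y
Query 6: R[0] = B

Answer: O O Y R Y B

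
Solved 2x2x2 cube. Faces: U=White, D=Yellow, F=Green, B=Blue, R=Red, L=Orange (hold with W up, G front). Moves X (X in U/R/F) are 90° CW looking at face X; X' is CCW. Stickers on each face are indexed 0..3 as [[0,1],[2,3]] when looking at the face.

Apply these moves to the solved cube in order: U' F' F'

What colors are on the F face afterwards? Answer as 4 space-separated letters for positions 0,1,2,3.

Answer: G G O O

Derivation:
After move 1 (U'): U=WWWW F=OOGG R=GGRR B=RRBB L=BBOO
After move 2 (F'): F=OGOG U=WWGR R=YGYR D=BOYY L=BWOW
After move 3 (F'): F=GGOO U=WWYY R=OGBR D=WWYY L=BROG
Query: F face = GGOO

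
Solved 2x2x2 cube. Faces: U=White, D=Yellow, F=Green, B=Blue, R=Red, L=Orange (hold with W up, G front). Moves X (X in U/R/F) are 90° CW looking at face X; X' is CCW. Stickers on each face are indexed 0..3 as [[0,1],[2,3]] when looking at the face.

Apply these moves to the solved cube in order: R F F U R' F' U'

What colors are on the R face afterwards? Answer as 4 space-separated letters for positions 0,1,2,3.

After move 1 (R): R=RRRR U=WGWG F=GYGY D=YBYB B=WBWB
After move 2 (F): F=GGYY U=WGOO R=WRGR D=RRYB L=OYOB
After move 3 (F): F=YGYG U=WGBY R=OROR D=GWYB L=OROR
After move 4 (U): U=BWYG F=ORYG R=WBOR B=ORWB L=YGOR
After move 5 (R'): R=BRWO U=BWYO F=OWYG D=GRYG B=BRWB
After move 6 (F'): F=WGOY U=BWBW R=RRGO D=GRYG L=YOOY
After move 7 (U'): U=WWBB F=YOOY R=WGGO B=RRWB L=BROY
Query: R face = WGGO

Answer: W G G O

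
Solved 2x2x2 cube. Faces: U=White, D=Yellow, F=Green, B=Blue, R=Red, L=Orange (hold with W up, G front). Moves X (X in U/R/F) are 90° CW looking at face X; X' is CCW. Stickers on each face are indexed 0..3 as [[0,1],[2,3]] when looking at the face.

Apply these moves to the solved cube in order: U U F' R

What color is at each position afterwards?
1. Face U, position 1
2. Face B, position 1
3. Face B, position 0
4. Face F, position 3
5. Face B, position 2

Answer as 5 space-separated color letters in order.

After move 1 (U): U=WWWW F=RRGG R=BBRR B=OOBB L=GGOO
After move 2 (U): U=WWWW F=BBGG R=OORR B=GGBB L=RROO
After move 3 (F'): F=BGBG U=WWOR R=YOYR D=ROYY L=RWOW
After move 4 (R): R=YYRO U=WGOG F=BOBY D=RBYG B=RGWB
Query 1: U[1] = G
Query 2: B[1] = G
Query 3: B[0] = R
Query 4: F[3] = Y
Query 5: B[2] = W

Answer: G G R Y W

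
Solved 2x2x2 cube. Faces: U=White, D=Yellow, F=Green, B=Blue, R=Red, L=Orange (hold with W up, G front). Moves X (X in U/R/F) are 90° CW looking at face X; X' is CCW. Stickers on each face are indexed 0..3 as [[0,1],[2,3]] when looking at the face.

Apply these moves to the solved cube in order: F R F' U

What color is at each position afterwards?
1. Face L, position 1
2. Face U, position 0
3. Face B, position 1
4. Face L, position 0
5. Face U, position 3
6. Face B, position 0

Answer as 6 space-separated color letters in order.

After move 1 (F): F=GGGG U=WWOO R=WRWR D=RRYY L=OYOY
After move 2 (R): R=WWRR U=WGOG F=GRGY D=RBYB B=OBWB
After move 3 (F'): F=RYGG U=WGWR R=BWRR D=YYYB L=OGOO
After move 4 (U): U=WWRG F=BWGG R=OBRR B=OGWB L=RYOO
Query 1: L[1] = Y
Query 2: U[0] = W
Query 3: B[1] = G
Query 4: L[0] = R
Query 5: U[3] = G
Query 6: B[0] = O

Answer: Y W G R G O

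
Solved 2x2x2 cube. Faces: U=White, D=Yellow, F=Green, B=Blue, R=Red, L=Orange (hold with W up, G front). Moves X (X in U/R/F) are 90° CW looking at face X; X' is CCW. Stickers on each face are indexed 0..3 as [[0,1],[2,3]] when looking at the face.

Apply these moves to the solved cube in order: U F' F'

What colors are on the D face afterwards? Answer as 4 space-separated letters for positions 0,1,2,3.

After move 1 (U): U=WWWW F=RRGG R=BBRR B=OOBB L=GGOO
After move 2 (F'): F=RGRG U=WWBR R=YBYR D=GOYY L=GWOW
After move 3 (F'): F=GGRR U=WWYY R=OBGR D=WWYY L=GROB
Query: D face = WWYY

Answer: W W Y Y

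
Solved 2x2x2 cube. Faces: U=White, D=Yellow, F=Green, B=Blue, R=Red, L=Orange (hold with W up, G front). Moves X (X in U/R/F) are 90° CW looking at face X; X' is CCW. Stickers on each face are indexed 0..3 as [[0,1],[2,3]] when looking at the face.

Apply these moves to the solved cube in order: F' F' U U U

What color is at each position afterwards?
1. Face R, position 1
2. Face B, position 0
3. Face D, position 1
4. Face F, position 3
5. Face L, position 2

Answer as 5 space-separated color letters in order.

After move 1 (F'): F=GGGG U=WWRR R=YRYR D=OOYY L=OWOW
After move 2 (F'): F=GGGG U=WWYY R=OROR D=WWYY L=OROR
After move 3 (U): U=YWYW F=ORGG R=BBOR B=ORBB L=GGOR
After move 4 (U): U=YYWW F=BBGG R=OROR B=GGBB L=OROR
After move 5 (U): U=WYWY F=ORGG R=GGOR B=ORBB L=BBOR
Query 1: R[1] = G
Query 2: B[0] = O
Query 3: D[1] = W
Query 4: F[3] = G
Query 5: L[2] = O

Answer: G O W G O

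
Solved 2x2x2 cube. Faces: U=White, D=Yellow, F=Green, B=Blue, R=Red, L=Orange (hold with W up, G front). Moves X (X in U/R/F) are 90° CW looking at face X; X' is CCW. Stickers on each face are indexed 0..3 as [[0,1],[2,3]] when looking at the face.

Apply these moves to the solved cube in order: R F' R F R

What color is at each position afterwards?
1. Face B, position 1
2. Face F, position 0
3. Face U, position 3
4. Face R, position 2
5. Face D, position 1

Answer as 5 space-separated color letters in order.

Answer: B G O R G

Derivation:
After move 1 (R): R=RRRR U=WGWG F=GYGY D=YBYB B=WBWB
After move 2 (F'): F=YYGG U=WGRR R=BRYR D=OOYB L=OGOW
After move 3 (R): R=YBRR U=WYRG F=YOGB D=OWYW B=RBGB
After move 4 (F): F=GYBO U=WYWG R=RBGR D=RYYW L=OOOW
After move 5 (R): R=GRRB U=WYWO F=GYBW D=RGYR B=GBYB
Query 1: B[1] = B
Query 2: F[0] = G
Query 3: U[3] = O
Query 4: R[2] = R
Query 5: D[1] = G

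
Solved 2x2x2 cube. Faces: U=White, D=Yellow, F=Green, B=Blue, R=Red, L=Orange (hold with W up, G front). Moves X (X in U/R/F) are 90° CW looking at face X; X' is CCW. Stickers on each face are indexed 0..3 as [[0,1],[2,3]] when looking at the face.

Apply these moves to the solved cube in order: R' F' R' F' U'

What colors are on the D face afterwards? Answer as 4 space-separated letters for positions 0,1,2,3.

Answer: B W Y G

Derivation:
After move 1 (R'): R=RRRR U=WBWB F=GWGW D=YGYG B=YBYB
After move 2 (F'): F=WWGG U=WBRR R=GRYR D=OOYG L=OBOW
After move 3 (R'): R=RRGY U=WYRY F=WBGR D=OWYG B=GBOB
After move 4 (F'): F=BRWG U=WYRG R=WROY D=BWYG L=OYOR
After move 5 (U'): U=YGWR F=OYWG R=BROY B=WROB L=GBOR
Query: D face = BWYG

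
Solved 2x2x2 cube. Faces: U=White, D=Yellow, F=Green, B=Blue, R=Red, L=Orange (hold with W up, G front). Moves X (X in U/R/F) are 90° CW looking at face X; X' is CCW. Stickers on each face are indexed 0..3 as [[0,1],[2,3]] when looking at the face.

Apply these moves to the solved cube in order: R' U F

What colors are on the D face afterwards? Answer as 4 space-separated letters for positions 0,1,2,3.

After move 1 (R'): R=RRRR U=WBWB F=GWGW D=YGYG B=YBYB
After move 2 (U): U=WWBB F=RRGW R=YBRR B=OOYB L=GWOO
After move 3 (F): F=GRWR U=WWOW R=BBBR D=RYYG L=GYOG
Query: D face = RYYG

Answer: R Y Y G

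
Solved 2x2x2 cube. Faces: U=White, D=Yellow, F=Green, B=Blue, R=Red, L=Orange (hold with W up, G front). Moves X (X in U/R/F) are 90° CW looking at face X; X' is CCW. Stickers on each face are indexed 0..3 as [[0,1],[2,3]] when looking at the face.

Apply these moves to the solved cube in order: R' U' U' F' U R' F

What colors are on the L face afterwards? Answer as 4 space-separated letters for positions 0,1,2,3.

Answer: B R O O

Derivation:
After move 1 (R'): R=RRRR U=WBWB F=GWGW D=YGYG B=YBYB
After move 2 (U'): U=BBWW F=OOGW R=GWRR B=RRYB L=YBOO
After move 3 (U'): U=BWBW F=YBGW R=OORR B=GWYB L=RROO
After move 4 (F'): F=BWYG U=BWOR R=GOYR D=ROYG L=RWOB
After move 5 (U): U=OBRW F=GOYG R=GWYR B=RWYB L=BWOB
After move 6 (R'): R=WRGY U=OYRR F=GBYW D=ROYG B=GWOB
After move 7 (F): F=YGWB U=OYBW R=RRRY D=GWYG L=BROO
Query: L face = BROO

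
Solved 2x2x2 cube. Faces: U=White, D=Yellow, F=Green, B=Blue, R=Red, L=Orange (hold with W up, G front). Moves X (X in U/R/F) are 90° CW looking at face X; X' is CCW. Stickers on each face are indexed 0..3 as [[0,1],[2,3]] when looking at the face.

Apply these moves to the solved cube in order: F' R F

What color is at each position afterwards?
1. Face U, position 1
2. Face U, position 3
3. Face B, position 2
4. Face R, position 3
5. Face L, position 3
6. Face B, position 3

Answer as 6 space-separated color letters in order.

After move 1 (F'): F=GGGG U=WWRR R=YRYR D=OOYY L=OWOW
After move 2 (R): R=YYRR U=WGRG F=GOGY D=OBYB B=RBWB
After move 3 (F): F=GGYO U=WGWW R=RYGR D=RYYB L=OOOB
Query 1: U[1] = G
Query 2: U[3] = W
Query 3: B[2] = W
Query 4: R[3] = R
Query 5: L[3] = B
Query 6: B[3] = B

Answer: G W W R B B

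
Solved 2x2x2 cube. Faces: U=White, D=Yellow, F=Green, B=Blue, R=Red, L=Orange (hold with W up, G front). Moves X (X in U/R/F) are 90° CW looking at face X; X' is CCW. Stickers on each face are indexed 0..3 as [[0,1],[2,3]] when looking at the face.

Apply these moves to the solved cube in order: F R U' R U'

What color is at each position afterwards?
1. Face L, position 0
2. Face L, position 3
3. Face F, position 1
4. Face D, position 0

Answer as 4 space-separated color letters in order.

After move 1 (F): F=GGGG U=WWOO R=WRWR D=RRYY L=OYOY
After move 2 (R): R=WWRR U=WGOG F=GRGY D=RBYB B=OBWB
After move 3 (U'): U=GGWO F=OYGY R=GRRR B=WWWB L=OBOY
After move 4 (R): R=RGRR U=GYWY F=OBGB D=RWYW B=OWGB
After move 5 (U'): U=YYGW F=OBGB R=OBRR B=RGGB L=OWOY
Query 1: L[0] = O
Query 2: L[3] = Y
Query 3: F[1] = B
Query 4: D[0] = R

Answer: O Y B R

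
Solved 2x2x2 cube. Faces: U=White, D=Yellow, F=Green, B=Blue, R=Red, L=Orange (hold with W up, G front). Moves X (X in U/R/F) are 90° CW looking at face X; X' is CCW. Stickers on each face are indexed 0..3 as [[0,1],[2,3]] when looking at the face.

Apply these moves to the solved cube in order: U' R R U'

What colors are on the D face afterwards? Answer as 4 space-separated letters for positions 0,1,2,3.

Answer: Y W Y W

Derivation:
After move 1 (U'): U=WWWW F=OOGG R=GGRR B=RRBB L=BBOO
After move 2 (R): R=RGRG U=WOWG F=OYGY D=YBYR B=WRWB
After move 3 (R): R=RRGG U=WYWY F=OBGR D=YWYW B=GROB
After move 4 (U'): U=YYWW F=BBGR R=OBGG B=RROB L=GROO
Query: D face = YWYW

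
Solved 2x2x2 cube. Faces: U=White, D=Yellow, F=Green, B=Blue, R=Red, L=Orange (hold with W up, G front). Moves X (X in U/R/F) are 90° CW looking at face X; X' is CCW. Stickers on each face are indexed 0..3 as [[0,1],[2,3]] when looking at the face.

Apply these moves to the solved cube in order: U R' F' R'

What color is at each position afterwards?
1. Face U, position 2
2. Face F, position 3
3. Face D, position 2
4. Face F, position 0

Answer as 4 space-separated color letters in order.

Answer: B B Y W

Derivation:
After move 1 (U): U=WWWW F=RRGG R=BBRR B=OOBB L=GGOO
After move 2 (R'): R=BRBR U=WBWO F=RWGW D=YRYG B=YOYB
After move 3 (F'): F=WWRG U=WBBB R=RRYR D=GOYG L=GOOW
After move 4 (R'): R=RRRY U=WYBY F=WBRB D=GWYG B=GOOB
Query 1: U[2] = B
Query 2: F[3] = B
Query 3: D[2] = Y
Query 4: F[0] = W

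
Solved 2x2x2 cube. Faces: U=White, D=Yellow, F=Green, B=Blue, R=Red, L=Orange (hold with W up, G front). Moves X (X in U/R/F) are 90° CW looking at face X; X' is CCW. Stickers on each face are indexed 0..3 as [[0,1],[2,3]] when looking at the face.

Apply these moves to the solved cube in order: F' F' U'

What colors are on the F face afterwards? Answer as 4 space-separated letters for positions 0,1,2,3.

After move 1 (F'): F=GGGG U=WWRR R=YRYR D=OOYY L=OWOW
After move 2 (F'): F=GGGG U=WWYY R=OROR D=WWYY L=OROR
After move 3 (U'): U=WYWY F=ORGG R=GGOR B=ORBB L=BBOR
Query: F face = ORGG

Answer: O R G G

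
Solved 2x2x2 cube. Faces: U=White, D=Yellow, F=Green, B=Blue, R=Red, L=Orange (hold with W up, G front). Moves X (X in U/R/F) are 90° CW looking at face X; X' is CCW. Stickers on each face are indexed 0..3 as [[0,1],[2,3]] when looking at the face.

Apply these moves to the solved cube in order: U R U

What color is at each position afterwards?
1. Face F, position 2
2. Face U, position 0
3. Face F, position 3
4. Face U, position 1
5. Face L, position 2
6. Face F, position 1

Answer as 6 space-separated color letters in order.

After move 1 (U): U=WWWW F=RRGG R=BBRR B=OOBB L=GGOO
After move 2 (R): R=RBRB U=WRWG F=RYGY D=YBYO B=WOWB
After move 3 (U): U=WWGR F=RBGY R=WORB B=GGWB L=RYOO
Query 1: F[2] = G
Query 2: U[0] = W
Query 3: F[3] = Y
Query 4: U[1] = W
Query 5: L[2] = O
Query 6: F[1] = B

Answer: G W Y W O B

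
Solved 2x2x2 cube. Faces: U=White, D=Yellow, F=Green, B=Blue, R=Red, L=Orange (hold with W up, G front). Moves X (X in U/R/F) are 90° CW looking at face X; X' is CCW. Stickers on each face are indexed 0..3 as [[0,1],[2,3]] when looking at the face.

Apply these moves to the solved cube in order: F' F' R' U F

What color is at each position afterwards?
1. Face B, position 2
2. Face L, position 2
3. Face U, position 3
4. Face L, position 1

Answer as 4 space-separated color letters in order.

After move 1 (F'): F=GGGG U=WWRR R=YRYR D=OOYY L=OWOW
After move 2 (F'): F=GGGG U=WWYY R=OROR D=WWYY L=OROR
After move 3 (R'): R=RROO U=WBYB F=GWGY D=WGYG B=YBWB
After move 4 (U): U=YWBB F=RRGY R=YBOO B=ORWB L=GWOR
After move 5 (F): F=GRYR U=YWRW R=BBBO D=OYYG L=GWOG
Query 1: B[2] = W
Query 2: L[2] = O
Query 3: U[3] = W
Query 4: L[1] = W

Answer: W O W W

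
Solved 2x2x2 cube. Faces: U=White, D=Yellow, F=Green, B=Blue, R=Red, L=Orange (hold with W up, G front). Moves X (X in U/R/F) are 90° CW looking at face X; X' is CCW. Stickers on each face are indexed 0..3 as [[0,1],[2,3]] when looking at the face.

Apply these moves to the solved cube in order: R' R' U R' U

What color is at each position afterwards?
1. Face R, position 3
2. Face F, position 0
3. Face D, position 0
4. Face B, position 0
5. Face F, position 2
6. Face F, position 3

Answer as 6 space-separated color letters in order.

Answer: R B Y G G Y

Derivation:
After move 1 (R'): R=RRRR U=WBWB F=GWGW D=YGYG B=YBYB
After move 2 (R'): R=RRRR U=WYWY F=GBGB D=YWYW B=GBGB
After move 3 (U): U=WWYY F=RRGB R=GBRR B=OOGB L=GBOO
After move 4 (R'): R=BRGR U=WGYO F=RWGY D=YRYB B=WOWB
After move 5 (U): U=YWOG F=BRGY R=WOGR B=GBWB L=RWOO
Query 1: R[3] = R
Query 2: F[0] = B
Query 3: D[0] = Y
Query 4: B[0] = G
Query 5: F[2] = G
Query 6: F[3] = Y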